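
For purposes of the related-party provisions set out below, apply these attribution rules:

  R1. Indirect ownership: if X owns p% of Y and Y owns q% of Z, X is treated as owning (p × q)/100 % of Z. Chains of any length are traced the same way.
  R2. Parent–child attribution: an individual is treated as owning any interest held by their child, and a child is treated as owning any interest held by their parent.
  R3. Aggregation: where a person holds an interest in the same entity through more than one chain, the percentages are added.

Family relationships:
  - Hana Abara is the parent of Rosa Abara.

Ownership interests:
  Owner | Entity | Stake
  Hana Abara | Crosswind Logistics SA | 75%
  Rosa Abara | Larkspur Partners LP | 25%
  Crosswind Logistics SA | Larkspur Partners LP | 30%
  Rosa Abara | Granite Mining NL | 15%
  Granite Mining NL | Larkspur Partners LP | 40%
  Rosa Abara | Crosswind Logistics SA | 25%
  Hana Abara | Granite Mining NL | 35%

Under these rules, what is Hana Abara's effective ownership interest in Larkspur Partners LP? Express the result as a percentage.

By parent–child attribution (R2), Hana Abara is treated as also owning Rosa Abara's interest in Crosswind Logistics SA, giving 75% + 25% = 100%.
By parent–child attribution (R2), Hana Abara is treated as also owning Rosa Abara's interest in Granite Mining NL, giving 35% + 15% = 50%.
By parent–child attribution (R2), Hana Abara is treated as owning Rosa Abara's 25% interest in Larkspur Partners LP.
Chain via Crosswind Logistics SA (R1): 100% × 30% = 30% of Larkspur Partners LP.
Chain via Granite Mining NL (R1): 50% × 40% = 20% of Larkspur Partners LP.
Direct interest in Larkspur Partners LP: 25%.
Aggregating (R3): 30% + 20% + 25% = 75%.

75%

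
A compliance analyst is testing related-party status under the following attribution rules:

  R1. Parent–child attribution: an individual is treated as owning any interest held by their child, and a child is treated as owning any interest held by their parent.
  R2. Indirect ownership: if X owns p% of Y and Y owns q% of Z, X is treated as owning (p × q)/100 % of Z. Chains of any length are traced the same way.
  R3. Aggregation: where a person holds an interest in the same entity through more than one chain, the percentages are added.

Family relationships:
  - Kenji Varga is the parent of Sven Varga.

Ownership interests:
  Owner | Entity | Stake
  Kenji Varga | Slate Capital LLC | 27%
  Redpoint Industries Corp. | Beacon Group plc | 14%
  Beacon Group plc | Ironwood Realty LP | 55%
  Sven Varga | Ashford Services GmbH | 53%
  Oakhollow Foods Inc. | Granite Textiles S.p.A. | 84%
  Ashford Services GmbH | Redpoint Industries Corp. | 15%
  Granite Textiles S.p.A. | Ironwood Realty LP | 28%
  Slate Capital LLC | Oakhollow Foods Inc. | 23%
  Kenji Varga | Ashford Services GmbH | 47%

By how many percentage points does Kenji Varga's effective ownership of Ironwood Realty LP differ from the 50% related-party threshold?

47.384408

By parent–child attribution (R1), Kenji Varga is treated as also owning Sven Varga's interest in Ashford Services GmbH, giving 47% + 53% = 100%.
Chain via Slate Capital LLC → Oakhollow Foods Inc. → Granite Textiles S.p.A. (R2): 27% × 23% × 84% × 28% = 1.460592% of Ironwood Realty LP.
Chain via Ashford Services GmbH → Redpoint Industries Corp. → Beacon Group plc (R2): 100% × 15% × 14% × 55% = 1.155% of Ironwood Realty LP.
Aggregating (R3): 1.460592% + 1.155% = 2.615592%.
2.615592% falls short of the 50% threshold by 47.384408 percentage points.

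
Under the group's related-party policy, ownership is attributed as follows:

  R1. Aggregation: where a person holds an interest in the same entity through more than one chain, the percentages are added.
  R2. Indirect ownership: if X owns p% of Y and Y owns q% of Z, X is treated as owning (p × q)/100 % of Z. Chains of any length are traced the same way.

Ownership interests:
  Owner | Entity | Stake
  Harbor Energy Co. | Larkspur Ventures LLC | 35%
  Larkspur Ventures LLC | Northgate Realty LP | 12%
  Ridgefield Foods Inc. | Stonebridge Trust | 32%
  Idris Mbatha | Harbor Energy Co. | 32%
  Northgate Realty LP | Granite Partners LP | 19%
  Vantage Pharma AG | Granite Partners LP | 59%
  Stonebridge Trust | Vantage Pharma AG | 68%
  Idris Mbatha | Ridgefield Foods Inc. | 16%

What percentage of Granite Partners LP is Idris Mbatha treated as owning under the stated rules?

2.309504%

Chain via Harbor Energy Co. → Larkspur Ventures LLC → Northgate Realty LP (R2): 32% × 35% × 12% × 19% = 0.25536% of Granite Partners LP.
Chain via Ridgefield Foods Inc. → Stonebridge Trust → Vantage Pharma AG (R2): 16% × 32% × 68% × 59% = 2.054144% of Granite Partners LP.
Aggregating (R1): 0.25536% + 2.054144% = 2.309504%.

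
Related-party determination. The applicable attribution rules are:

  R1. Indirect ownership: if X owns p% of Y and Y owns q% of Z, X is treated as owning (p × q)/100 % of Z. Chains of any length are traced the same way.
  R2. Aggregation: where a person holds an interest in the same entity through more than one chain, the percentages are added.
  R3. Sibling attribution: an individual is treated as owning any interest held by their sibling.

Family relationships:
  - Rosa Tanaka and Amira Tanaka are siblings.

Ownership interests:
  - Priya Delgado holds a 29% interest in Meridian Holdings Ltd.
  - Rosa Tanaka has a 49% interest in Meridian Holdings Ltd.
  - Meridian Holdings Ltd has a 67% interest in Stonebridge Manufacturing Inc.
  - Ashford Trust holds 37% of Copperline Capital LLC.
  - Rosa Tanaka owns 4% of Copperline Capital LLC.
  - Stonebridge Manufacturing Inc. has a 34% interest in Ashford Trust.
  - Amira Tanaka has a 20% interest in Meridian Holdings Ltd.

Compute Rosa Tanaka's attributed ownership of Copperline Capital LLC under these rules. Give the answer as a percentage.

9.815734%

By sibling attribution (R3), Rosa Tanaka is treated as also owning Amira Tanaka's interest in Meridian Holdings Ltd, giving 49% + 20% = 69%.
Chain via Meridian Holdings Ltd → Stonebridge Manufacturing Inc. → Ashford Trust (R1): 69% × 67% × 34% × 37% = 5.815734% of Copperline Capital LLC.
Direct interest in Copperline Capital LLC: 4%.
Aggregating (R2): 5.815734% + 4% = 9.815734%.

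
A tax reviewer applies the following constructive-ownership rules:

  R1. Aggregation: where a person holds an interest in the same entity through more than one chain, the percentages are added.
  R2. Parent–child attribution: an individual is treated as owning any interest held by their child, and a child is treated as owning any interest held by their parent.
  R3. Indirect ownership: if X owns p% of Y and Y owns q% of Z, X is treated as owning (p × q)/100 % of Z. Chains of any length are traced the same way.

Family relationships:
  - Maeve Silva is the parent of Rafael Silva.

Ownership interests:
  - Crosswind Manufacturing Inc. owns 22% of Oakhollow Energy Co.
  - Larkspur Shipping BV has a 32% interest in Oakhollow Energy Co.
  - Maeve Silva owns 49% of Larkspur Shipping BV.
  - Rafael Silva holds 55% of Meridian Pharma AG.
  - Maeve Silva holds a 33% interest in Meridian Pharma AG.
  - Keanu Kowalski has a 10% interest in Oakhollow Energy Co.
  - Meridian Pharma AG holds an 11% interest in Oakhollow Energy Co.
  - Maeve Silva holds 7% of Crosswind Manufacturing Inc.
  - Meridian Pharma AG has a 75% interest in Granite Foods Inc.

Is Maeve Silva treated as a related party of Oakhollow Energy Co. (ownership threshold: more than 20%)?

By parent–child attribution (R2), Maeve Silva is treated as also owning Rafael Silva's interest in Meridian Pharma AG, giving 33% + 55% = 88%.
Chain via Larkspur Shipping BV (R3): 49% × 32% = 15.68% of Oakhollow Energy Co.
Chain via Crosswind Manufacturing Inc. (R3): 7% × 22% = 1.54% of Oakhollow Energy Co.
Chain via Meridian Pharma AG (R3): 88% × 11% = 9.68% of Oakhollow Energy Co.
Aggregating (R1): 15.68% + 1.54% + 9.68% = 26.9%.
26.9% exceeds the 20% threshold, so Maeve is a related party to Oakhollow Energy Co.

Yes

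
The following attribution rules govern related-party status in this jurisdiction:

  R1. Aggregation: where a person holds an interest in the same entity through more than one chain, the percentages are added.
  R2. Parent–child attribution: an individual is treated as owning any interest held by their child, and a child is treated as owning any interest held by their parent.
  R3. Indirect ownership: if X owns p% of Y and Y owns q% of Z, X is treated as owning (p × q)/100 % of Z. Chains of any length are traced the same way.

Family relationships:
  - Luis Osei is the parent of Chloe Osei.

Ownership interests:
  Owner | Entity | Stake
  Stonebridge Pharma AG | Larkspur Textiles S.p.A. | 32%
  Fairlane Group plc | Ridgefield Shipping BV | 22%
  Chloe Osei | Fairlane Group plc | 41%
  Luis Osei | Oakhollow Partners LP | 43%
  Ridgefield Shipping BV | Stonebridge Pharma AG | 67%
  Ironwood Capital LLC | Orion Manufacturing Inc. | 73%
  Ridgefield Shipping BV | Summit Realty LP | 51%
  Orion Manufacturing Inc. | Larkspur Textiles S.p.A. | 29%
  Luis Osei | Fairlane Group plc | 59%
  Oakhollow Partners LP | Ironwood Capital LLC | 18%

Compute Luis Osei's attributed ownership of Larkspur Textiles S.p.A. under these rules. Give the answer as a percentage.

6.355358%

By parent–child attribution (R2), Luis Osei is treated as also owning Chloe Osei's interest in Fairlane Group plc, giving 59% + 41% = 100%.
Chain via Fairlane Group plc → Ridgefield Shipping BV → Stonebridge Pharma AG (R3): 100% × 22% × 67% × 32% = 4.7168% of Larkspur Textiles S.p.A.
Chain via Oakhollow Partners LP → Ironwood Capital LLC → Orion Manufacturing Inc. (R3): 43% × 18% × 73% × 29% = 1.638558% of Larkspur Textiles S.p.A.
Aggregating (R1): 4.7168% + 1.638558% = 6.355358%.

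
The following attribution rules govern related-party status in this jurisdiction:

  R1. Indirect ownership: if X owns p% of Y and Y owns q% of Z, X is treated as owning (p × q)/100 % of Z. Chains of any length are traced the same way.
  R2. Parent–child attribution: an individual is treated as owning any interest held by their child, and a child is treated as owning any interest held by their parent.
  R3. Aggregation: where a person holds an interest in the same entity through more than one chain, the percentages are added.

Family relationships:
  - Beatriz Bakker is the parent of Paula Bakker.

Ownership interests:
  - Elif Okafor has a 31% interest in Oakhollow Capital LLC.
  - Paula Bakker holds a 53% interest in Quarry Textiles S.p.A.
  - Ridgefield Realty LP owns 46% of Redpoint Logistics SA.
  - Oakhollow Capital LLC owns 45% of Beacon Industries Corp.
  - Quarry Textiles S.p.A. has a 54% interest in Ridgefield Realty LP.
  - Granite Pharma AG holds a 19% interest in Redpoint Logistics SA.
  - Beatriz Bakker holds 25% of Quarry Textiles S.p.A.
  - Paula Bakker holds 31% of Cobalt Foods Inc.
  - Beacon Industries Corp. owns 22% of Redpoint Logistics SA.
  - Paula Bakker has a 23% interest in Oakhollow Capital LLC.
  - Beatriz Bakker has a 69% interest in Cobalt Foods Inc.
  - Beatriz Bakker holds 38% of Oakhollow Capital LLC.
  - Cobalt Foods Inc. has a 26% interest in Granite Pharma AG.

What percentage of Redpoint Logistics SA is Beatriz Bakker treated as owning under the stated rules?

30.3542%

By parent–child attribution (R2), Beatriz Bakker is treated as also owning Paula Bakker's interest in Quarry Textiles S.p.A, giving 25% + 53% = 78%.
By parent–child attribution (R2), Beatriz Bakker is treated as also owning Paula Bakker's interest in Cobalt Foods Inc, giving 69% + 31% = 100%.
By parent–child attribution (R2), Beatriz Bakker is treated as also owning Paula Bakker's interest in Oakhollow Capital LLC, giving 38% + 23% = 61%.
Chain via Quarry Textiles S.p.A. → Ridgefield Realty LP (R1): 78% × 54% × 46% = 19.3752% of Redpoint Logistics SA.
Chain via Cobalt Foods Inc. → Granite Pharma AG (R1): 100% × 26% × 19% = 4.94% of Redpoint Logistics SA.
Chain via Oakhollow Capital LLC → Beacon Industries Corp. (R1): 61% × 45% × 22% = 6.039% of Redpoint Logistics SA.
Aggregating (R3): 19.3752% + 4.94% + 6.039% = 30.3542%.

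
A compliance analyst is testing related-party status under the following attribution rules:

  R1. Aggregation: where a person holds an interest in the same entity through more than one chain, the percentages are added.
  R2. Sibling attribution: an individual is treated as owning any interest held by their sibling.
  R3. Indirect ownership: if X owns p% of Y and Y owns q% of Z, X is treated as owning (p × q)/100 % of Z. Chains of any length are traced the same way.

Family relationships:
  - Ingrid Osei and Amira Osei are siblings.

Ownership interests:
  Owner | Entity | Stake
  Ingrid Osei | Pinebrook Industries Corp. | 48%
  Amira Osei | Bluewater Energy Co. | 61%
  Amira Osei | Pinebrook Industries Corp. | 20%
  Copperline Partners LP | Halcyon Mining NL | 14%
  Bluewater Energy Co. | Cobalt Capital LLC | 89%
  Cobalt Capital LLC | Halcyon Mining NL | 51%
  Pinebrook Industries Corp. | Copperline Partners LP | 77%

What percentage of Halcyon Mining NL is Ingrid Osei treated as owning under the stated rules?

By sibling attribution (R2), Ingrid Osei is treated as also owning Amira Osei's interest in Pinebrook Industries Corp, giving 48% + 20% = 68%.
By sibling attribution (R2), Ingrid Osei is treated as owning Amira Osei's 61% interest in Bluewater Energy Co.
Chain via Pinebrook Industries Corp. → Copperline Partners LP (R3): 68% × 77% × 14% = 7.3304% of Halcyon Mining NL.
Chain via Bluewater Energy Co. → Cobalt Capital LLC (R3): 61% × 89% × 51% = 27.6879% of Halcyon Mining NL.
Aggregating (R1): 7.3304% + 27.6879% = 35.0183%.

35.0183%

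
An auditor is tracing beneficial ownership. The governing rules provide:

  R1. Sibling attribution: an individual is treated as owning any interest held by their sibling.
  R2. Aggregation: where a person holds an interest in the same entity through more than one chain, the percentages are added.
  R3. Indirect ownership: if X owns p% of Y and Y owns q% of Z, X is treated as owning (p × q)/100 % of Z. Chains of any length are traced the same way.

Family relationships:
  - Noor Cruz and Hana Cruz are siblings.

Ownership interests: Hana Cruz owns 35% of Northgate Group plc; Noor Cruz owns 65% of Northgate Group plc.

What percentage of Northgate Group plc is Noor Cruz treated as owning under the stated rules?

By sibling attribution (R1), Noor Cruz is treated as also owning Hana Cruz's interest in Northgate Group plc, giving 65% + 35% = 100%.
Direct interest in Northgate Group plc: 100%.

100%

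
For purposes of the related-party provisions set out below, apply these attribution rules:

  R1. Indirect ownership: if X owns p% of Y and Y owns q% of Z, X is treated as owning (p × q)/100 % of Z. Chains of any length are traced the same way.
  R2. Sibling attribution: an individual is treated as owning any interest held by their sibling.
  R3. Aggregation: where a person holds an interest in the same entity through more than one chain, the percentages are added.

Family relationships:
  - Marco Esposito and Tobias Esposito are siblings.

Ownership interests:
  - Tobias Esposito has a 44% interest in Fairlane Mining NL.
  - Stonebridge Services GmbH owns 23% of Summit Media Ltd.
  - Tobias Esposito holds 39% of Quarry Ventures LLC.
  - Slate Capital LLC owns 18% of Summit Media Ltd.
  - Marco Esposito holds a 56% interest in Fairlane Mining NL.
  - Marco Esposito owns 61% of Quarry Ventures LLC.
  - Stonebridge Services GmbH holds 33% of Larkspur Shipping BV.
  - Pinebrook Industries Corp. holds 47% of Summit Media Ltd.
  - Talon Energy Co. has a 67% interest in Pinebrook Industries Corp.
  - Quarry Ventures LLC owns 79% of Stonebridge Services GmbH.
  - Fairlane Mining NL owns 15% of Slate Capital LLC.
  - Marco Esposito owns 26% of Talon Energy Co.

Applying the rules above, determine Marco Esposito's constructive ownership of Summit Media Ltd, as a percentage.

By sibling attribution (R2), Marco Esposito is treated as also owning Tobias Esposito's interest in Quarry Ventures LLC, giving 61% + 39% = 100%.
By sibling attribution (R2), Marco Esposito is treated as also owning Tobias Esposito's interest in Fairlane Mining NL, giving 56% + 44% = 100%.
Chain via Talon Energy Co. → Pinebrook Industries Corp. (R1): 26% × 67% × 47% = 8.1874% of Summit Media Ltd.
Chain via Quarry Ventures LLC → Stonebridge Services GmbH (R1): 100% × 79% × 23% = 18.17% of Summit Media Ltd.
Chain via Fairlane Mining NL → Slate Capital LLC (R1): 100% × 15% × 18% = 2.7% of Summit Media Ltd.
Aggregating (R3): 8.1874% + 18.17% + 2.7% = 29.0574%.

29.0574%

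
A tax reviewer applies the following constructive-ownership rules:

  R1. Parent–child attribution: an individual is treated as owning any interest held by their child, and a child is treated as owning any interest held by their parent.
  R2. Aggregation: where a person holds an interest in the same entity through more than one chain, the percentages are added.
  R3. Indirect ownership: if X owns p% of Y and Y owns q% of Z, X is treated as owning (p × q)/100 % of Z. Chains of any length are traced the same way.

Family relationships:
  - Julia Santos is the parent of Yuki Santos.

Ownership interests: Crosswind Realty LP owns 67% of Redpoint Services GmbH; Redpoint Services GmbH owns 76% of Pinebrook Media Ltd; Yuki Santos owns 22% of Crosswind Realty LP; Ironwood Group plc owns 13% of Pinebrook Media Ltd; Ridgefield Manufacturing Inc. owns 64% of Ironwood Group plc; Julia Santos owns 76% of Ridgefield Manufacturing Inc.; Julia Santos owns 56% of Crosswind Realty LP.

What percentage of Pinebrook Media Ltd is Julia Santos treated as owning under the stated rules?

By parent–child attribution (R1), Julia Santos is treated as also owning Yuki Santos's interest in Crosswind Realty LP, giving 56% + 22% = 78%.
Chain via Ridgefield Manufacturing Inc. → Ironwood Group plc (R3): 76% × 64% × 13% = 6.3232% of Pinebrook Media Ltd.
Chain via Crosswind Realty LP → Redpoint Services GmbH (R3): 78% × 67% × 76% = 39.7176% of Pinebrook Media Ltd.
Aggregating (R2): 6.3232% + 39.7176% = 46.0408%.

46.0408%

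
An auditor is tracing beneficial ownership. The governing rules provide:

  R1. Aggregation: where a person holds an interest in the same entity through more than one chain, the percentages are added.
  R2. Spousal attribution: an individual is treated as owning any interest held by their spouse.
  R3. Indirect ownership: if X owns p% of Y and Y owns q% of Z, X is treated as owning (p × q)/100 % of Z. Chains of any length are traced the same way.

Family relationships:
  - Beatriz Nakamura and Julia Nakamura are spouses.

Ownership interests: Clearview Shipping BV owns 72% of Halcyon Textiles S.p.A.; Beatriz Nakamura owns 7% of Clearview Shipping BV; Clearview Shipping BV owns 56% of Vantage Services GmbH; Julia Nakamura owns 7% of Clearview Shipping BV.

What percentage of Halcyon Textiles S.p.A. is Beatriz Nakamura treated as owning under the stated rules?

By spousal attribution (R2), Beatriz Nakamura is treated as also owning Julia Nakamura's interest in Clearview Shipping BV, giving 7% + 7% = 14%.
Chain via Clearview Shipping BV (R3): 14% × 72% = 10.08% of Halcyon Textiles S.p.A.

10.08%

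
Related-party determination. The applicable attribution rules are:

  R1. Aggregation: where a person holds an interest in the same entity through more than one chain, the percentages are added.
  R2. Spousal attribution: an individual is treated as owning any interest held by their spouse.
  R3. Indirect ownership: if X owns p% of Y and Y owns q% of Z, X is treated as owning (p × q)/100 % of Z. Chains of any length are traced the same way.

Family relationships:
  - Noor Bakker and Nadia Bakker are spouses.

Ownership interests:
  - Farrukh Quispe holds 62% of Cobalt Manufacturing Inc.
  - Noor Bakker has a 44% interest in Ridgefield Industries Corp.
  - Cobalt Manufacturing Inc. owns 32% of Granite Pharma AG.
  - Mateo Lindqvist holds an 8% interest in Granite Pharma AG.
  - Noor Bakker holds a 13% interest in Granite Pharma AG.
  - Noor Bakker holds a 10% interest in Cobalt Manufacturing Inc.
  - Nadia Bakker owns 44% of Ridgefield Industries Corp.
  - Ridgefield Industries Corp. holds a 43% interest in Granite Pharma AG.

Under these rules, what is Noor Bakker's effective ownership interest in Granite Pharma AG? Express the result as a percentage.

54.04%

By spousal attribution (R2), Noor Bakker is treated as also owning Nadia Bakker's interest in Ridgefield Industries Corp, giving 44% + 44% = 88%.
Chain via Ridgefield Industries Corp. (R3): 88% × 43% = 37.84% of Granite Pharma AG.
Chain via Cobalt Manufacturing Inc. (R3): 10% × 32% = 3.2% of Granite Pharma AG.
Direct interest in Granite Pharma AG: 13%.
Aggregating (R1): 37.84% + 3.2% + 13% = 54.04%.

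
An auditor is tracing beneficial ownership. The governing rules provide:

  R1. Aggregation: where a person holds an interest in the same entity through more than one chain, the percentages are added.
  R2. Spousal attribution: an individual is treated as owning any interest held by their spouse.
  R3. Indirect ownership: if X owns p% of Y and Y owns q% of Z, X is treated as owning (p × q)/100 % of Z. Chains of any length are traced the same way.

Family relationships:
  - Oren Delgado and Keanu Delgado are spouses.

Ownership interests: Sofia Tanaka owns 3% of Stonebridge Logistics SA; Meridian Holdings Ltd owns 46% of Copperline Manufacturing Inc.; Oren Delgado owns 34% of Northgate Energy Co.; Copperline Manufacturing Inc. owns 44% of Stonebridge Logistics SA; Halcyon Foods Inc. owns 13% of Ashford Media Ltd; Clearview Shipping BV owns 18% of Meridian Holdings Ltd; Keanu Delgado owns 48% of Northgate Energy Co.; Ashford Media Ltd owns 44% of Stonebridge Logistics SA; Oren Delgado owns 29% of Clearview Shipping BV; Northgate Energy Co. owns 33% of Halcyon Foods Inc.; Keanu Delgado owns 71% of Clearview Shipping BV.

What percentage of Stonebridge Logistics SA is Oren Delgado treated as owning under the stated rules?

5.191032%

By spousal attribution (R2), Oren Delgado is treated as also owning Keanu Delgado's interest in Northgate Energy Co, giving 34% + 48% = 82%.
By spousal attribution (R2), Oren Delgado is treated as also owning Keanu Delgado's interest in Clearview Shipping BV, giving 29% + 71% = 100%.
Chain via Northgate Energy Co. → Halcyon Foods Inc. → Ashford Media Ltd (R3): 82% × 33% × 13% × 44% = 1.547832% of Stonebridge Logistics SA.
Chain via Clearview Shipping BV → Meridian Holdings Ltd → Copperline Manufacturing Inc. (R3): 100% × 18% × 46% × 44% = 3.6432% of Stonebridge Logistics SA.
Aggregating (R1): 1.547832% + 3.6432% = 5.191032%.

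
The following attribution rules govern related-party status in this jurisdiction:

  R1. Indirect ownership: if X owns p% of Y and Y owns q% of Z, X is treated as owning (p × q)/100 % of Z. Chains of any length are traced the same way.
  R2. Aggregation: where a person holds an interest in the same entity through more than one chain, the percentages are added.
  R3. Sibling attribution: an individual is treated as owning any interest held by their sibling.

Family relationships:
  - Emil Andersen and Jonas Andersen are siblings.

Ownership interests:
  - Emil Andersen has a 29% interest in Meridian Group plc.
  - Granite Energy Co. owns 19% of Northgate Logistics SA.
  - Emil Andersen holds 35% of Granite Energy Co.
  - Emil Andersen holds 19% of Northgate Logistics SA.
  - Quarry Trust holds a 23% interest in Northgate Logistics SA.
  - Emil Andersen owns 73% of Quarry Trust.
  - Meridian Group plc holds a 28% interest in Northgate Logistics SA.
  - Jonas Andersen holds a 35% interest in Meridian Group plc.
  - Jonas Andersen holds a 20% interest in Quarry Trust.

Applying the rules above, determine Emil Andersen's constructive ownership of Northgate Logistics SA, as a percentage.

64.96%

By sibling attribution (R3), Emil Andersen is treated as also owning Jonas Andersen's interest in Meridian Group plc, giving 29% + 35% = 64%.
By sibling attribution (R3), Emil Andersen is treated as also owning Jonas Andersen's interest in Quarry Trust, giving 73% + 20% = 93%.
Chain via Meridian Group plc (R1): 64% × 28% = 17.92% of Northgate Logistics SA.
Chain via Granite Energy Co. (R1): 35% × 19% = 6.65% of Northgate Logistics SA.
Chain via Quarry Trust (R1): 93% × 23% = 21.39% of Northgate Logistics SA.
Direct interest in Northgate Logistics SA: 19%.
Aggregating (R2): 17.92% + 6.65% + 21.39% + 19% = 64.96%.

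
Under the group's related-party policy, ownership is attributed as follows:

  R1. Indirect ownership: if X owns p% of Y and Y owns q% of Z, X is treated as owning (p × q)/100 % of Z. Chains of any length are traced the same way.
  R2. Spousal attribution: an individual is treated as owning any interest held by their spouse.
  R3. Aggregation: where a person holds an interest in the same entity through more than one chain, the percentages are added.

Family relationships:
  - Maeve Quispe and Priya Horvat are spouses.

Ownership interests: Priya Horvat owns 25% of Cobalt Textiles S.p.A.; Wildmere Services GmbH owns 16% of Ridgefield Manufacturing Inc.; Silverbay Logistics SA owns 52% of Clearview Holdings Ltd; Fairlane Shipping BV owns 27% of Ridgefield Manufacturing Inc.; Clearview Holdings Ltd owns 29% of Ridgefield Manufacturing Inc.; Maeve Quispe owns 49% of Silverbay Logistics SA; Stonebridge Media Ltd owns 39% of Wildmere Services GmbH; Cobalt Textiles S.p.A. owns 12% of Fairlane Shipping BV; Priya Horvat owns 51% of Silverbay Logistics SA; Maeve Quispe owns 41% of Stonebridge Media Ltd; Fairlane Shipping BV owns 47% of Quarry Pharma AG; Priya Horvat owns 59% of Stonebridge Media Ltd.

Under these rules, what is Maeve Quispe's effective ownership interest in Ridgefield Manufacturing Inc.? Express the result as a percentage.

22.13%

By spousal attribution (R2), Maeve Quispe is treated as also owning Priya Horvat's interest in Silverbay Logistics SA, giving 49% + 51% = 100%.
By spousal attribution (R2), Maeve Quispe is treated as also owning Priya Horvat's interest in Stonebridge Media Ltd, giving 41% + 59% = 100%.
By spousal attribution (R2), Maeve Quispe is treated as owning Priya Horvat's 25% interest in Cobalt Textiles S.p.A.
Chain via Silverbay Logistics SA → Clearview Holdings Ltd (R1): 100% × 52% × 29% = 15.08% of Ridgefield Manufacturing Inc.
Chain via Stonebridge Media Ltd → Wildmere Services GmbH (R1): 100% × 39% × 16% = 6.24% of Ridgefield Manufacturing Inc.
Chain via Cobalt Textiles S.p.A. → Fairlane Shipping BV (R1): 25% × 12% × 27% = 0.81% of Ridgefield Manufacturing Inc.
Aggregating (R3): 15.08% + 6.24% + 0.81% = 22.13%.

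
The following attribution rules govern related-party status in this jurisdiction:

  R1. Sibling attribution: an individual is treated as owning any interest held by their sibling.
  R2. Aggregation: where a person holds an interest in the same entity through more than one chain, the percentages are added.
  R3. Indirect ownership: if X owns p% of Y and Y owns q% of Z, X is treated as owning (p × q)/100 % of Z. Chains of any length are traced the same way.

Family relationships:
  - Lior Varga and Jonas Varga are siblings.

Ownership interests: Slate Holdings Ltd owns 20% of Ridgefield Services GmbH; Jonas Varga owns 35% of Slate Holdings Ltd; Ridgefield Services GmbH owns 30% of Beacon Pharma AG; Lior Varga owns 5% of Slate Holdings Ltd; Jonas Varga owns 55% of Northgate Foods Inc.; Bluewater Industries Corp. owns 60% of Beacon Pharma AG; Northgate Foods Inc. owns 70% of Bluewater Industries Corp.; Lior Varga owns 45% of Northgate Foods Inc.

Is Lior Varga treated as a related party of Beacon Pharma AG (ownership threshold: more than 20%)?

Yes

By sibling attribution (R1), Lior Varga is treated as also owning Jonas Varga's interest in Northgate Foods Inc, giving 45% + 55% = 100%.
By sibling attribution (R1), Lior Varga is treated as also owning Jonas Varga's interest in Slate Holdings Ltd, giving 5% + 35% = 40%.
Chain via Northgate Foods Inc. → Bluewater Industries Corp. (R3): 100% × 70% × 60% = 42% of Beacon Pharma AG.
Chain via Slate Holdings Ltd → Ridgefield Services GmbH (R3): 40% × 20% × 30% = 2.4% of Beacon Pharma AG.
Aggregating (R2): 42% + 2.4% = 44.4%.
44.4% exceeds the 20% threshold, so Lior is a related party to Beacon Pharma AG.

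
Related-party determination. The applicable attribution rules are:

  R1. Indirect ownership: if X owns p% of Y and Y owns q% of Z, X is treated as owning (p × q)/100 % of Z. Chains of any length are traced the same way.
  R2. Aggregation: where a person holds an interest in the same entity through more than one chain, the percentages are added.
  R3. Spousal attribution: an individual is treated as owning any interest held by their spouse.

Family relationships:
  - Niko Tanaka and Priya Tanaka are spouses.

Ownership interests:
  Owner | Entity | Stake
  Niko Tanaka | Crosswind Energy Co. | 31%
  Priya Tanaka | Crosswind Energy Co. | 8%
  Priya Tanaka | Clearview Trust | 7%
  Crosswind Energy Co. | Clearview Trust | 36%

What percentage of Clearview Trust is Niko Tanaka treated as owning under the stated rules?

By spousal attribution (R3), Niko Tanaka is treated as also owning Priya Tanaka's interest in Crosswind Energy Co, giving 31% + 8% = 39%.
By spousal attribution (R3), Niko Tanaka is treated as owning Priya Tanaka's 7% interest in Clearview Trust.
Chain via Crosswind Energy Co. (R1): 39% × 36% = 14.04% of Clearview Trust.
Direct interest in Clearview Trust: 7%.
Aggregating (R2): 14.04% + 7% = 21.04%.

21.04%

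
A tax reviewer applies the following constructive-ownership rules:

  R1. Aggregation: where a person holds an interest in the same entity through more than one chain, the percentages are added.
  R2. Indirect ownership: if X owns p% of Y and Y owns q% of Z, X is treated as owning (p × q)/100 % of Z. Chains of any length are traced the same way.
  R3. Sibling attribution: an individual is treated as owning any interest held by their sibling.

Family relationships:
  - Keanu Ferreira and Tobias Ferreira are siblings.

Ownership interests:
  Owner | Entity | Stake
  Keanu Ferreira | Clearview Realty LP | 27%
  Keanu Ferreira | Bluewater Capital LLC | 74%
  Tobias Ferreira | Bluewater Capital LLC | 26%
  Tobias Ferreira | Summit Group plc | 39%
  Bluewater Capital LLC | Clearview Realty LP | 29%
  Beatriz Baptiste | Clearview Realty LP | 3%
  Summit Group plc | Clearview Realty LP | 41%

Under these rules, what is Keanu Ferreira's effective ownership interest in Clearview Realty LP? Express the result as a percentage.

By sibling attribution (R3), Keanu Ferreira is treated as also owning Tobias Ferreira's interest in Bluewater Capital LLC, giving 74% + 26% = 100%.
By sibling attribution (R3), Keanu Ferreira is treated as owning Tobias Ferreira's 39% interest in Summit Group plc.
Chain via Bluewater Capital LLC (R2): 100% × 29% = 29% of Clearview Realty LP.
Direct interest in Clearview Realty LP: 27%.
Chain via Summit Group plc (R2): 39% × 41% = 15.99% of Clearview Realty LP.
Aggregating (R1): 29% + 27% + 15.99% = 71.99%.

71.99%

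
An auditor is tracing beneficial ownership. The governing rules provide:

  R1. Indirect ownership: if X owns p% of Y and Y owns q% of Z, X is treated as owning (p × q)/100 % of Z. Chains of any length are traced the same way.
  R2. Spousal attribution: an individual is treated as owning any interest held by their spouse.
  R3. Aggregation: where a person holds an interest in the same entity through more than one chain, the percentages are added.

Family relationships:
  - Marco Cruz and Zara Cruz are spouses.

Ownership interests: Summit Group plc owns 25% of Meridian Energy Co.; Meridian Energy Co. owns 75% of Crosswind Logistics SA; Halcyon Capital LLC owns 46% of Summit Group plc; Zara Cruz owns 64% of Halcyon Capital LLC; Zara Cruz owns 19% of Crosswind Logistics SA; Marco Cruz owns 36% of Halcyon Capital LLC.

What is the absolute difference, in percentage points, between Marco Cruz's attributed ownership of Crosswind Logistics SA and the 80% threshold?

52.375

By spousal attribution (R2), Marco Cruz is treated as also owning Zara Cruz's interest in Halcyon Capital LLC, giving 36% + 64% = 100%.
By spousal attribution (R2), Marco Cruz is treated as owning Zara Cruz's 19% interest in Crosswind Logistics SA.
Chain via Halcyon Capital LLC → Summit Group plc → Meridian Energy Co. (R1): 100% × 46% × 25% × 75% = 8.625% of Crosswind Logistics SA.
Direct interest in Crosswind Logistics SA: 19%.
Aggregating (R3): 8.625% + 19% = 27.625%.
27.625% falls short of the 80% threshold by 52.375 percentage points.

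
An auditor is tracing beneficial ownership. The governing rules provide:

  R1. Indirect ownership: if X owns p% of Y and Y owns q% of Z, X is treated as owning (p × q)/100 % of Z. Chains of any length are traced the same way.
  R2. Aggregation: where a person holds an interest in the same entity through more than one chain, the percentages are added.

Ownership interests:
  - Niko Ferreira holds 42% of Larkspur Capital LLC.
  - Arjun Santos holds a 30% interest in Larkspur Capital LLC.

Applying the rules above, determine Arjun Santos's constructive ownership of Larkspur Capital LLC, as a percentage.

30%

Direct interest in Larkspur Capital LLC: 30%.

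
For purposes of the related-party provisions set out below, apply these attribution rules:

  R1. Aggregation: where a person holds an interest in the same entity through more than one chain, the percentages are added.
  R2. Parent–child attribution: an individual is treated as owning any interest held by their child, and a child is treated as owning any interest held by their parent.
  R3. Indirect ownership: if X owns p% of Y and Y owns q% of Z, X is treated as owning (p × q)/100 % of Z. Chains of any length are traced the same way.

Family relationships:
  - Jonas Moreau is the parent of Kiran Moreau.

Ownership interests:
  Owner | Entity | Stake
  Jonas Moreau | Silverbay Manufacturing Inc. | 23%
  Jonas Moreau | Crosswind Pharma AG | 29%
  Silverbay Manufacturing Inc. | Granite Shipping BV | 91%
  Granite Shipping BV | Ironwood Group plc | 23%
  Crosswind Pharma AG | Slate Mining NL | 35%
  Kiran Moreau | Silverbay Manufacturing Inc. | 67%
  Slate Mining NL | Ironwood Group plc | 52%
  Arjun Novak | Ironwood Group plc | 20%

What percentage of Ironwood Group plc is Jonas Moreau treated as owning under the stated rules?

By parent–child attribution (R2), Jonas Moreau is treated as also owning Kiran Moreau's interest in Silverbay Manufacturing Inc, giving 23% + 67% = 90%.
Chain via Silverbay Manufacturing Inc. → Granite Shipping BV (R3): 90% × 91% × 23% = 18.837% of Ironwood Group plc.
Chain via Crosswind Pharma AG → Slate Mining NL (R3): 29% × 35% × 52% = 5.278% of Ironwood Group plc.
Aggregating (R1): 18.837% + 5.278% = 24.115%.

24.115%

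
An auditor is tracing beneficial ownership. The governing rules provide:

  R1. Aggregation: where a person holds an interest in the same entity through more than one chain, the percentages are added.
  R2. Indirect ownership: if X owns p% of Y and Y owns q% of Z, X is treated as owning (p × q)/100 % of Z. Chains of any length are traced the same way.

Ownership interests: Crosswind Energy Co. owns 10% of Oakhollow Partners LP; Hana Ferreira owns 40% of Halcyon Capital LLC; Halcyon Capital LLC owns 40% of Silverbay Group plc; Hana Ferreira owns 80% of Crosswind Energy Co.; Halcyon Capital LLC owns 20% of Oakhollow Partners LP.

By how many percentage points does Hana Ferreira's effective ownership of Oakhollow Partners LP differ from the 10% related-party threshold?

6

Chain via Crosswind Energy Co. (R2): 80% × 10% = 8% of Oakhollow Partners LP.
Chain via Halcyon Capital LLC (R2): 40% × 20% = 8% of Oakhollow Partners LP.
Aggregating (R1): 8% + 8% = 16%.
16% exceeds the 10% threshold by 6 percentage points.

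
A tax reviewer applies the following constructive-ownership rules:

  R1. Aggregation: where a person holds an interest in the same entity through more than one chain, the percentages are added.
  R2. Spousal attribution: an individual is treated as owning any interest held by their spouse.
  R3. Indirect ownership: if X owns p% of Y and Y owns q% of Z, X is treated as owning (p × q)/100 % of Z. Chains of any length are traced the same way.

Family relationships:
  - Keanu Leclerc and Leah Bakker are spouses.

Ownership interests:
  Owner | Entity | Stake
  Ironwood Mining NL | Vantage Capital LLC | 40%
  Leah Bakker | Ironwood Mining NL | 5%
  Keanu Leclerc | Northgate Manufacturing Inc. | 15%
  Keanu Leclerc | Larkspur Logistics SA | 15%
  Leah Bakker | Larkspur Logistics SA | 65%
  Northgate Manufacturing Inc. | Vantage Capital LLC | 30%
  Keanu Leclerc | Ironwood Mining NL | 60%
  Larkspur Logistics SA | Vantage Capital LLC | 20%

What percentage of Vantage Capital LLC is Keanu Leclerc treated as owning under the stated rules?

46.5%

By spousal attribution (R2), Keanu Leclerc is treated as also owning Leah Bakker's interest in Larkspur Logistics SA, giving 15% + 65% = 80%.
By spousal attribution (R2), Keanu Leclerc is treated as also owning Leah Bakker's interest in Ironwood Mining NL, giving 60% + 5% = 65%.
Chain via Larkspur Logistics SA (R3): 80% × 20% = 16% of Vantage Capital LLC.
Chain via Ironwood Mining NL (R3): 65% × 40% = 26% of Vantage Capital LLC.
Chain via Northgate Manufacturing Inc. (R3): 15% × 30% = 4.5% of Vantage Capital LLC.
Aggregating (R1): 16% + 26% + 4.5% = 46.5%.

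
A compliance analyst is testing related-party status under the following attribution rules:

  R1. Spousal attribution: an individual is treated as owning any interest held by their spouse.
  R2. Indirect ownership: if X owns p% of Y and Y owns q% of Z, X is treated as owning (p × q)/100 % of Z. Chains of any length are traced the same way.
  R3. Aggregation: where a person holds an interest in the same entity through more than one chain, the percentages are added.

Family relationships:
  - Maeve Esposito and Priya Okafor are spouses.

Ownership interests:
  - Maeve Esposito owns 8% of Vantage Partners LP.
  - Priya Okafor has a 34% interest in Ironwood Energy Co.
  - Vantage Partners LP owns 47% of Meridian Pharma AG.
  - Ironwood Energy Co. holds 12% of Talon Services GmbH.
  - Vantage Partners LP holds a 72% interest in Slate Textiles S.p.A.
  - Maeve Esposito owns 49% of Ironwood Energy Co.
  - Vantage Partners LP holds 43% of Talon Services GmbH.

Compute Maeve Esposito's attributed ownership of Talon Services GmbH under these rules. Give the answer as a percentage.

13.4%

By spousal attribution (R1), Maeve Esposito is treated as also owning Priya Okafor's interest in Ironwood Energy Co, giving 49% + 34% = 83%.
Chain via Vantage Partners LP (R2): 8% × 43% = 3.44% of Talon Services GmbH.
Chain via Ironwood Energy Co. (R2): 83% × 12% = 9.96% of Talon Services GmbH.
Aggregating (R3): 3.44% + 9.96% = 13.4%.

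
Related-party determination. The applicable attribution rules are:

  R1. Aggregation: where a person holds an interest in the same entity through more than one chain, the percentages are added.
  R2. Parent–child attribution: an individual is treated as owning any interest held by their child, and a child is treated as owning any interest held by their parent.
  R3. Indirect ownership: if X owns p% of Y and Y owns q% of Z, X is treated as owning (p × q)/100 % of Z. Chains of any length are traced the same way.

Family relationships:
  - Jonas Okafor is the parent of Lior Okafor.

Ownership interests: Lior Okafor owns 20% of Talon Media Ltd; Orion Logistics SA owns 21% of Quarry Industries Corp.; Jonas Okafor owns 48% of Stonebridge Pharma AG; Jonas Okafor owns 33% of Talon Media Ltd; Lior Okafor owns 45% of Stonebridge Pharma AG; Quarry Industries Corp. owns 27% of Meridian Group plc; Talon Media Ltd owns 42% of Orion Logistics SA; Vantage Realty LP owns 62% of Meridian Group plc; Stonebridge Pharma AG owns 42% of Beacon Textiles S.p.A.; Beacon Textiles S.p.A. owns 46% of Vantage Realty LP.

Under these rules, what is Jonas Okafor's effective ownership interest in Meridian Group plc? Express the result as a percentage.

12.402054%

By parent–child attribution (R2), Jonas Okafor is treated as also owning Lior Okafor's interest in Stonebridge Pharma AG, giving 48% + 45% = 93%.
By parent–child attribution (R2), Jonas Okafor is treated as also owning Lior Okafor's interest in Talon Media Ltd, giving 33% + 20% = 53%.
Chain via Stonebridge Pharma AG → Beacon Textiles S.p.A. → Vantage Realty LP (R3): 93% × 42% × 46% × 62% = 11.139912% of Meridian Group plc.
Chain via Talon Media Ltd → Orion Logistics SA → Quarry Industries Corp. (R3): 53% × 42% × 21% × 27% = 1.262142% of Meridian Group plc.
Aggregating (R1): 11.139912% + 1.262142% = 12.402054%.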